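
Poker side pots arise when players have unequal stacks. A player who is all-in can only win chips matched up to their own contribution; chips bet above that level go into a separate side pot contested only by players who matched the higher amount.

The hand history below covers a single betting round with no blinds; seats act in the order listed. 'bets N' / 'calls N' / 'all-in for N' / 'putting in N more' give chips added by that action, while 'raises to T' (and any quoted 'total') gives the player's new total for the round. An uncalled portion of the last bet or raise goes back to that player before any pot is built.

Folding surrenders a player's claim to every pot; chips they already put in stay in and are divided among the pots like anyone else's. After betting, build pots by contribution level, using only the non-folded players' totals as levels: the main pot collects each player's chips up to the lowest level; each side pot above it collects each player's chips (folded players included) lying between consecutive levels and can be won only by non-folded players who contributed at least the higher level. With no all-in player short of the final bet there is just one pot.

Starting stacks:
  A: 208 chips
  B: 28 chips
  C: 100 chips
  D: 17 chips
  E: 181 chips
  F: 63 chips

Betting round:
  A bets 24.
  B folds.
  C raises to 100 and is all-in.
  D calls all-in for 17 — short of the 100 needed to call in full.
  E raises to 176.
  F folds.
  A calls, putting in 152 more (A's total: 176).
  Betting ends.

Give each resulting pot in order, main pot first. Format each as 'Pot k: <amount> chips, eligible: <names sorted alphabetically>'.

Contributions: A=176, C=100, D=17, E=176
Folded: B, F
Pot levels (distinct totals of non-folded players): 17, 100, 176
Layer 1-17: 17 each from A, C, D, E = 17*4 = 68 chips; eligible A, C, D, E
Layer 18-100: 83 each from A, C, E = 83*3 = 249 chips; eligible A, C, E
Layer 101-176: 76 each from A, E = 76*2 = 152 chips; eligible A, E

Pot 1: 68 chips, eligible: A, C, D, E
Pot 2: 249 chips, eligible: A, C, E
Pot 3: 152 chips, eligible: A, E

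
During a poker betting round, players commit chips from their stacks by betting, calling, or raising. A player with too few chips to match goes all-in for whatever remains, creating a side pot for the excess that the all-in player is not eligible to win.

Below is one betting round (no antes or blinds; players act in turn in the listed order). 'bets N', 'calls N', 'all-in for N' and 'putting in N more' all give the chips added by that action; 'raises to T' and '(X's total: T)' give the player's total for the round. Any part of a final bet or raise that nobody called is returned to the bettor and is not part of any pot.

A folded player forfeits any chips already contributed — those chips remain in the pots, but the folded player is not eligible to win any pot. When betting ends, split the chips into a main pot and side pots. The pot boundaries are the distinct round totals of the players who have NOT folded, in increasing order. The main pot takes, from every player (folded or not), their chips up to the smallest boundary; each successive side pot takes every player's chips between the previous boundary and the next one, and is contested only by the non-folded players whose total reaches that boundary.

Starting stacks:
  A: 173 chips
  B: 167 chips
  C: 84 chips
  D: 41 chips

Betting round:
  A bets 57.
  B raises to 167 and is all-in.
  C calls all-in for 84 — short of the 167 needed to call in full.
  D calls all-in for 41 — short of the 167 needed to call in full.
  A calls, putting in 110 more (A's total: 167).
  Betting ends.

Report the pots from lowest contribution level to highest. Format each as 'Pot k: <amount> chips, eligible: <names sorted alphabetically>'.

Pot 1: 164 chips, eligible: A, B, C, D
Pot 2: 129 chips, eligible: A, B, C
Pot 3: 166 chips, eligible: A, B

Derivation:
Contributions: A=167, B=167, C=84, D=41
Pot levels (distinct totals of non-folded players): 41, 84, 167
Layer 1-41: 41 each from A, B, C, D = 41*4 = 164 chips; eligible A, B, C, D
Layer 42-84: 43 each from A, B, C = 43*3 = 129 chips; eligible A, B, C
Layer 85-167: 83 each from A, B = 83*2 = 166 chips; eligible A, B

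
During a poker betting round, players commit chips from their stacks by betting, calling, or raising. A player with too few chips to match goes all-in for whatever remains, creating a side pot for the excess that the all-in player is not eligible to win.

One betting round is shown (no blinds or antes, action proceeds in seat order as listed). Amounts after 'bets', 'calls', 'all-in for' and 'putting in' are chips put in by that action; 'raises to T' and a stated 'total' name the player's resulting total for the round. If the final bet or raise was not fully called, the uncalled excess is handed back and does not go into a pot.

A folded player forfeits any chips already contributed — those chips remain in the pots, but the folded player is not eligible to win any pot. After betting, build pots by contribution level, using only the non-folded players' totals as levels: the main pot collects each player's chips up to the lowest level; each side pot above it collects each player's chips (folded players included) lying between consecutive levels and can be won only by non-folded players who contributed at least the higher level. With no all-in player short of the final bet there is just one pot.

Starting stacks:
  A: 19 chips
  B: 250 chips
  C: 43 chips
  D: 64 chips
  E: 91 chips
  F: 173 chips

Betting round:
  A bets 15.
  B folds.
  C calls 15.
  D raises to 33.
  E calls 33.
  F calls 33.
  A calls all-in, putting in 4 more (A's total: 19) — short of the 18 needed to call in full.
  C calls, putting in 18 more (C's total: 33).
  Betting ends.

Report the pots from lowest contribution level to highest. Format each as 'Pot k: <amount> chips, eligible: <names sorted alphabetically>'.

Contributions: A=19, C=33, D=33, E=33, F=33
Folded: B
Pot levels (distinct totals of non-folded players): 19, 33
Layer 1-19: 19 each from A, C, D, E, F = 19*5 = 95 chips; eligible A, C, D, E, F
Layer 20-33: 14 each from C, D, E, F = 14*4 = 56 chips; eligible C, D, E, F

Pot 1: 95 chips, eligible: A, C, D, E, F
Pot 2: 56 chips, eligible: C, D, E, F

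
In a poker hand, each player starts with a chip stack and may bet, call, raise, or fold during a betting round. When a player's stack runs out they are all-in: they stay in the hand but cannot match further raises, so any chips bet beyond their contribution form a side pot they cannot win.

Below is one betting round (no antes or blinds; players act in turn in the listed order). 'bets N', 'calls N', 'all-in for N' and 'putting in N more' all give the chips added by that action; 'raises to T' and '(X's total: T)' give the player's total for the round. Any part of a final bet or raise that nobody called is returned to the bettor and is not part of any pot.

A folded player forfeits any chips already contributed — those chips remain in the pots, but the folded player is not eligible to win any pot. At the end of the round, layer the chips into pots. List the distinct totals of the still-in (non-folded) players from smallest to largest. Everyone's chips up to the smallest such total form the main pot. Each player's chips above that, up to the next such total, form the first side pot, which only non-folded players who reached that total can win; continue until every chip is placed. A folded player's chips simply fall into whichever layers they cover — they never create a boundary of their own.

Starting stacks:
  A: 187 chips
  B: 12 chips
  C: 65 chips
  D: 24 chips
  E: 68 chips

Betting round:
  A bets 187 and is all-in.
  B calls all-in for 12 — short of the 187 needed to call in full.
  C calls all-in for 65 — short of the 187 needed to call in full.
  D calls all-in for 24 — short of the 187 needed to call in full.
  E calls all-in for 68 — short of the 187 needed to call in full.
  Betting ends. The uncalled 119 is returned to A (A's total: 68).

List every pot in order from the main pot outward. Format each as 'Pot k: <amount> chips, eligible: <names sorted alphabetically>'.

Pot 1: 60 chips, eligible: A, B, C, D, E
Pot 2: 48 chips, eligible: A, C, D, E
Pot 3: 123 chips, eligible: A, C, E
Pot 4: 6 chips, eligible: A, E

Derivation:
Contributions (after 119 returned to A): A=68, B=12, C=65, D=24, E=68
Pot levels (distinct totals of non-folded players): 12, 24, 65, 68
Layer 1-12: 12 each from A, B, C, D, E = 12*5 = 60 chips; eligible A, B, C, D, E
Layer 13-24: 12 each from A, C, D, E = 12*4 = 48 chips; eligible A, C, D, E
Layer 25-65: 41 each from A, C, E = 41*3 = 123 chips; eligible A, C, E
Layer 66-68: 3 each from A, E = 3*2 = 6 chips; eligible A, E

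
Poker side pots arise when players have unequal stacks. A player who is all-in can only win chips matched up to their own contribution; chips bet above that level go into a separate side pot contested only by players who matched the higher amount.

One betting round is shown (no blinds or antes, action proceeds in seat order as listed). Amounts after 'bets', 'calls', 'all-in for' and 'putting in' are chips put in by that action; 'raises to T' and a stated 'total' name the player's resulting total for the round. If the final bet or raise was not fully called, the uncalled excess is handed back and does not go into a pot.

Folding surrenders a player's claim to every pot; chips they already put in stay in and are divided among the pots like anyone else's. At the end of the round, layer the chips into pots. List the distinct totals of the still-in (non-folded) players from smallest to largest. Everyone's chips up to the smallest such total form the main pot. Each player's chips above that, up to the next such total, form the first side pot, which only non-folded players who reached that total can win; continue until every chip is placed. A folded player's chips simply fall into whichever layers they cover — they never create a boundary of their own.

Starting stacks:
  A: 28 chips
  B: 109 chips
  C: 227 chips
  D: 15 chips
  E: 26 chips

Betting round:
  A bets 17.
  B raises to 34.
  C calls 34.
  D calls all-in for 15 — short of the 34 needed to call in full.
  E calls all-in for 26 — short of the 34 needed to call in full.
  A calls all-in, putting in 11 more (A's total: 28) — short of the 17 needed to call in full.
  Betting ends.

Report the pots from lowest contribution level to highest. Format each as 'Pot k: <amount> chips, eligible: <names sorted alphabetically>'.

Pot 1: 75 chips, eligible: A, B, C, D, E
Pot 2: 44 chips, eligible: A, B, C, E
Pot 3: 6 chips, eligible: A, B, C
Pot 4: 12 chips, eligible: B, C

Derivation:
Contributions: A=28, B=34, C=34, D=15, E=26
Pot levels (distinct totals of non-folded players): 15, 26, 28, 34
Layer 1-15: 15 each from A, B, C, D, E = 15*5 = 75 chips; eligible A, B, C, D, E
Layer 16-26: 11 each from A, B, C, E = 11*4 = 44 chips; eligible A, B, C, E
Layer 27-28: 2 each from A, B, C = 2*3 = 6 chips; eligible A, B, C
Layer 29-34: 6 each from B, C = 6*2 = 12 chips; eligible B, C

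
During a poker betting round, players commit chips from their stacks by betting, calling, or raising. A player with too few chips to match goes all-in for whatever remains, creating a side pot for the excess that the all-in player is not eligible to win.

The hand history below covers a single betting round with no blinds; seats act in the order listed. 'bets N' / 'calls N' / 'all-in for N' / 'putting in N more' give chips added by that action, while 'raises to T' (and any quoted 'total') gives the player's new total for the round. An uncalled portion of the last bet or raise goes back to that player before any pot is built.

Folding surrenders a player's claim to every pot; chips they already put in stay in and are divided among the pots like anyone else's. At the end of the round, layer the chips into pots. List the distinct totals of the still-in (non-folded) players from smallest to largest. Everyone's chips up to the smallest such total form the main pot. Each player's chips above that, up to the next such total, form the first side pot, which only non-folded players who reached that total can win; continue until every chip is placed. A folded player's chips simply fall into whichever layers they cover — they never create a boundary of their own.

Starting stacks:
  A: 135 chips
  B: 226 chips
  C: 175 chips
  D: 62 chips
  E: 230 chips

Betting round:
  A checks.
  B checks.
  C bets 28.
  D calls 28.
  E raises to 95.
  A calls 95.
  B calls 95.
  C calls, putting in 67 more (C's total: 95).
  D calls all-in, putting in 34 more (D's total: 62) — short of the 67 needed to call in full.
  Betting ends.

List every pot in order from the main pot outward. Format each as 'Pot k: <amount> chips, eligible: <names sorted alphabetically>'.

Contributions: A=95, B=95, C=95, D=62, E=95
Pot levels (distinct totals of non-folded players): 62, 95
Layer 1-62: 62 each from A, B, C, D, E = 62*5 = 310 chips; eligible A, B, C, D, E
Layer 63-95: 33 each from A, B, C, E = 33*4 = 132 chips; eligible A, B, C, E

Pot 1: 310 chips, eligible: A, B, C, D, E
Pot 2: 132 chips, eligible: A, B, C, E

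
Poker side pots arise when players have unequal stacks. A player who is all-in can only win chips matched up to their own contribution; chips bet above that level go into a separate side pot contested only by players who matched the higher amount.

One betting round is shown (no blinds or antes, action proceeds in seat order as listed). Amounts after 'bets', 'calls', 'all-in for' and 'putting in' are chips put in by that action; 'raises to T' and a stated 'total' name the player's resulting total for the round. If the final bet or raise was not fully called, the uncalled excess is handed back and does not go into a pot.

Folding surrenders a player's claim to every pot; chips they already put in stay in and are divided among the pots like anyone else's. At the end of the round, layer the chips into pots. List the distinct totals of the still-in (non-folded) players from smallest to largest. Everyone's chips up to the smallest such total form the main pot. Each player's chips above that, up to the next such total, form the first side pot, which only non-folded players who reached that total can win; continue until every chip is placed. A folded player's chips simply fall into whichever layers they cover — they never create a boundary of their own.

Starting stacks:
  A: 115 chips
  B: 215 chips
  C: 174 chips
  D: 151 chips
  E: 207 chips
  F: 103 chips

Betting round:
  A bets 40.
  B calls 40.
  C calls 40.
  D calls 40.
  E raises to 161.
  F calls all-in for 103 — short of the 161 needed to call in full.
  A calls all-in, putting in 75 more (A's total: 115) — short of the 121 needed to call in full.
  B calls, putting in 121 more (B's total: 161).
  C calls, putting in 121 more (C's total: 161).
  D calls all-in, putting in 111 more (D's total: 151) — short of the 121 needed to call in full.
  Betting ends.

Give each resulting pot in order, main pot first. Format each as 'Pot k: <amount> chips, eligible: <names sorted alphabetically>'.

Pot 1: 618 chips, eligible: A, B, C, D, E, F
Pot 2: 60 chips, eligible: A, B, C, D, E
Pot 3: 144 chips, eligible: B, C, D, E
Pot 4: 30 chips, eligible: B, C, E

Derivation:
Contributions: A=115, B=161, C=161, D=151, E=161, F=103
Pot levels (distinct totals of non-folded players): 103, 115, 151, 161
Layer 1-103: 103 each from A, B, C, D, E, F = 103*6 = 618 chips; eligible A, B, C, D, E, F
Layer 104-115: 12 each from A, B, C, D, E = 12*5 = 60 chips; eligible A, B, C, D, E
Layer 116-151: 36 each from B, C, D, E = 36*4 = 144 chips; eligible B, C, D, E
Layer 152-161: 10 each from B, C, E = 10*3 = 30 chips; eligible B, C, E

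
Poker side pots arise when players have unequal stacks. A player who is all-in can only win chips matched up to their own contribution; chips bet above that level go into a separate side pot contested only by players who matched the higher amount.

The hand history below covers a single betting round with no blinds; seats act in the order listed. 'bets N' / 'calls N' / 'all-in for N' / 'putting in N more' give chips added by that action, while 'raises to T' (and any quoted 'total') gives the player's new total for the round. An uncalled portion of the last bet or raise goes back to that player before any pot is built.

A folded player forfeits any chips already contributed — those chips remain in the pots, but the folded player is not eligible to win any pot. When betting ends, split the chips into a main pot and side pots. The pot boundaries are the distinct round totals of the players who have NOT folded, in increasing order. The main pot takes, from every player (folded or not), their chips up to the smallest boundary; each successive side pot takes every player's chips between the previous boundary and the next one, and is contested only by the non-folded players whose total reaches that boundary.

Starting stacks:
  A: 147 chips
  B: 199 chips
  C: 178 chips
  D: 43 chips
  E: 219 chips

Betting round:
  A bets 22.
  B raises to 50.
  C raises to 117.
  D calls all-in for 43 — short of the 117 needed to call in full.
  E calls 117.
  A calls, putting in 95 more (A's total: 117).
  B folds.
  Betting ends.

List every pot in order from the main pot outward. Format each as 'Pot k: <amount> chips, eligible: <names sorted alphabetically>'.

Pot 1: 215 chips, eligible: A, C, D, E
Pot 2: 229 chips, eligible: A, C, E

Derivation:
Contributions: A=117, B=50, C=117, D=43, E=117
Folded: B
Pot levels (distinct totals of non-folded players): 43, 117
Layer 1-43: 43 each from A, B, C, D, E = 43*5 = 215 chips; eligible A, C, D, E
Layer 44-117: A 74 + B 7 + C 74 + E 74 = 229 chips; eligible A, C, E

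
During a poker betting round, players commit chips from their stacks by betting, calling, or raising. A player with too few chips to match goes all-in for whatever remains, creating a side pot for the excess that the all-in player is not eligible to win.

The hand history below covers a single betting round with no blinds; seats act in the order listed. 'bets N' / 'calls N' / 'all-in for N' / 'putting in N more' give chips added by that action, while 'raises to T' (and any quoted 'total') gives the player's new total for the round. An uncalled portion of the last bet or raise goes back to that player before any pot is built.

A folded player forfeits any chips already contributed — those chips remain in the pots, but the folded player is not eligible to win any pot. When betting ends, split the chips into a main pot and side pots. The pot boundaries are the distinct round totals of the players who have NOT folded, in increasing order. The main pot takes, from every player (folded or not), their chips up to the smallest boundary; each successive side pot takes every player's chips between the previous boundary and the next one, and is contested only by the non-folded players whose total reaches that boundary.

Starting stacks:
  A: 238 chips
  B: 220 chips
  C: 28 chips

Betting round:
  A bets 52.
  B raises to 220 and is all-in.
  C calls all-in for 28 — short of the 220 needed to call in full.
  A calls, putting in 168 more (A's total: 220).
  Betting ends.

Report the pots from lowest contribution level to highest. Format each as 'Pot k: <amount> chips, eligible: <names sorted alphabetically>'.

Pot 1: 84 chips, eligible: A, B, C
Pot 2: 384 chips, eligible: A, B

Derivation:
Contributions: A=220, B=220, C=28
Pot levels (distinct totals of non-folded players): 28, 220
Layer 1-28: 28 each from A, B, C = 28*3 = 84 chips; eligible A, B, C
Layer 29-220: 192 each from A, B = 192*2 = 384 chips; eligible A, B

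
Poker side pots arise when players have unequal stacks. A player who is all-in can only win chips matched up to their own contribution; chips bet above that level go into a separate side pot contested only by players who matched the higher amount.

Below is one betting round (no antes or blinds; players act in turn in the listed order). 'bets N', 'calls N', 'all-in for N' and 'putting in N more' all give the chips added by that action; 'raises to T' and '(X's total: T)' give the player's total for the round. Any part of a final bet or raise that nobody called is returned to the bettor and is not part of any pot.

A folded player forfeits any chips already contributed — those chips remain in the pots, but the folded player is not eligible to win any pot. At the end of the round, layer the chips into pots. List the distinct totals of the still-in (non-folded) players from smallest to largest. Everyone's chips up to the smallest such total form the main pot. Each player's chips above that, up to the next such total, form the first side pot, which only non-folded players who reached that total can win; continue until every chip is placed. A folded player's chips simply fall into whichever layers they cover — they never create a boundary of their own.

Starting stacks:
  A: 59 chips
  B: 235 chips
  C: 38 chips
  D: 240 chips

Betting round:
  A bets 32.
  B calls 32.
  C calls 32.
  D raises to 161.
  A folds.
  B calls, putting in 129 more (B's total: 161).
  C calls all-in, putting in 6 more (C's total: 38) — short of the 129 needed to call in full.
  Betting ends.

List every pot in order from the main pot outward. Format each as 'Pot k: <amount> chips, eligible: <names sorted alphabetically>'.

Contributions: A=32, B=161, C=38, D=161
Folded: A
Pot levels (distinct totals of non-folded players): 38, 161
Layer 1-38: A 32 + B 38 + C 38 + D 38 = 146 chips; eligible B, C, D
Layer 39-161: 123 each from B, D = 123*2 = 246 chips; eligible B, D

Pot 1: 146 chips, eligible: B, C, D
Pot 2: 246 chips, eligible: B, D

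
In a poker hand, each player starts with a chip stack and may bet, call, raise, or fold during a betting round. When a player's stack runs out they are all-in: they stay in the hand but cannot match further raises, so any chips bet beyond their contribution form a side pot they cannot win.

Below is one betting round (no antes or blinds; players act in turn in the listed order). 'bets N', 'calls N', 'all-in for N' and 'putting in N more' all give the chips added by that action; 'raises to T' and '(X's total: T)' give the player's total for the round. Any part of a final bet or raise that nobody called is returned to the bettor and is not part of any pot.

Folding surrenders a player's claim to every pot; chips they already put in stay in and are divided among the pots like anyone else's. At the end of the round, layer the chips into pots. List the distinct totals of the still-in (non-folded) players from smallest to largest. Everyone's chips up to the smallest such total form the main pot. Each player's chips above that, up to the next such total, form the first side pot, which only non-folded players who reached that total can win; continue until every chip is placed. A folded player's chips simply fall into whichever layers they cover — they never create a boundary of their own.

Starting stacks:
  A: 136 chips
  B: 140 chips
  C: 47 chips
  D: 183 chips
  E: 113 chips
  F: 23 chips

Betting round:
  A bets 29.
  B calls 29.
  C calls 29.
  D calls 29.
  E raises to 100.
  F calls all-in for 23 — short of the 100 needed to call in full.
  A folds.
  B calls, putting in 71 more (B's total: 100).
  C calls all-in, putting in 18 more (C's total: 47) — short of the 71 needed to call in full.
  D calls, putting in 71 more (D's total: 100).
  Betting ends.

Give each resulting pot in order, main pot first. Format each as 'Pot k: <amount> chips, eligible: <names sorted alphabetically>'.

Pot 1: 138 chips, eligible: B, C, D, E, F
Pot 2: 102 chips, eligible: B, C, D, E
Pot 3: 159 chips, eligible: B, D, E

Derivation:
Contributions: A=29, B=100, C=47, D=100, E=100, F=23
Folded: A
Pot levels (distinct totals of non-folded players): 23, 47, 100
Layer 1-23: 23 each from A, B, C, D, E, F = 23*6 = 138 chips; eligible B, C, D, E, F
Layer 24-47: A 6 + B 24 + C 24 + D 24 + E 24 = 102 chips; eligible B, C, D, E
Layer 48-100: 53 each from B, D, E = 53*3 = 159 chips; eligible B, D, E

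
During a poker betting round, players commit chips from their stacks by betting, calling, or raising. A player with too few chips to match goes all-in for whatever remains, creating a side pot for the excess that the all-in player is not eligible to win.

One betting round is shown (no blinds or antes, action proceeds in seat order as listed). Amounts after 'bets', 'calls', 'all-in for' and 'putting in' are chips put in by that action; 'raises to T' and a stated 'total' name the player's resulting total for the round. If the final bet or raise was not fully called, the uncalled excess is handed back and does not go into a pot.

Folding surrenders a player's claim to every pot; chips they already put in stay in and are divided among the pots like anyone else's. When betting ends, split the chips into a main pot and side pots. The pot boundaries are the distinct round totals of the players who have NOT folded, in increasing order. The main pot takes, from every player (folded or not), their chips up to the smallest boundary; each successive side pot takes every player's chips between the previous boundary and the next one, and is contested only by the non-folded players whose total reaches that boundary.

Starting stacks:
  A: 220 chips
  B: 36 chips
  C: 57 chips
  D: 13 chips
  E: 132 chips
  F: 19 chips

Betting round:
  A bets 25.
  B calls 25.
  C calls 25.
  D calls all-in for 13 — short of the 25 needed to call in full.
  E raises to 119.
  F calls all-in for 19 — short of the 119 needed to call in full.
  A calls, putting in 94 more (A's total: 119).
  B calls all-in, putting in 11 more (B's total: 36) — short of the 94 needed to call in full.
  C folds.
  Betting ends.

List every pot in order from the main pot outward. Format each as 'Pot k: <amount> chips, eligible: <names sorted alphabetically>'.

Pot 1: 78 chips, eligible: A, B, D, E, F
Pot 2: 30 chips, eligible: A, B, E, F
Pot 3: 57 chips, eligible: A, B, E
Pot 4: 166 chips, eligible: A, E

Derivation:
Contributions: A=119, B=36, C=25, D=13, E=119, F=19
Folded: C
Pot levels (distinct totals of non-folded players): 13, 19, 36, 119
Layer 1-13: 13 each from A, B, C, D, E, F = 13*6 = 78 chips; eligible A, B, D, E, F
Layer 14-19: 6 each from A, B, C, E, F = 6*5 = 30 chips; eligible A, B, E, F
Layer 20-36: A 17 + B 17 + C 6 + E 17 = 57 chips; eligible A, B, E
Layer 37-119: 83 each from A, E = 83*2 = 166 chips; eligible A, E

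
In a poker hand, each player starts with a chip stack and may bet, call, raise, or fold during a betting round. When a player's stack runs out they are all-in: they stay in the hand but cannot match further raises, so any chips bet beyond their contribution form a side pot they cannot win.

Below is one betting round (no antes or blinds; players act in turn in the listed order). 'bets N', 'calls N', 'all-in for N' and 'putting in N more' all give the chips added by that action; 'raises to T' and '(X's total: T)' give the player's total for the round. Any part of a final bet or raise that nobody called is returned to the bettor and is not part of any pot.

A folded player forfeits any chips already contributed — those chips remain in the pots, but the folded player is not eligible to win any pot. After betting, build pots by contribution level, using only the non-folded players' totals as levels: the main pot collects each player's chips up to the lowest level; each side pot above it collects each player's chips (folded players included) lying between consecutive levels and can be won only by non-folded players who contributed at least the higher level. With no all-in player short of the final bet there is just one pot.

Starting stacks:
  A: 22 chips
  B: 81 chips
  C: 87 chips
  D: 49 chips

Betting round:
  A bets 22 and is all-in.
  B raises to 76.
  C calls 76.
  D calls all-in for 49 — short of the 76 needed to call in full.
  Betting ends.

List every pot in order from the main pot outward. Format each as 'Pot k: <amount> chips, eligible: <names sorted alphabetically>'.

Pot 1: 88 chips, eligible: A, B, C, D
Pot 2: 81 chips, eligible: B, C, D
Pot 3: 54 chips, eligible: B, C

Derivation:
Contributions: A=22, B=76, C=76, D=49
Pot levels (distinct totals of non-folded players): 22, 49, 76
Layer 1-22: 22 each from A, B, C, D = 22*4 = 88 chips; eligible A, B, C, D
Layer 23-49: 27 each from B, C, D = 27*3 = 81 chips; eligible B, C, D
Layer 50-76: 27 each from B, C = 27*2 = 54 chips; eligible B, C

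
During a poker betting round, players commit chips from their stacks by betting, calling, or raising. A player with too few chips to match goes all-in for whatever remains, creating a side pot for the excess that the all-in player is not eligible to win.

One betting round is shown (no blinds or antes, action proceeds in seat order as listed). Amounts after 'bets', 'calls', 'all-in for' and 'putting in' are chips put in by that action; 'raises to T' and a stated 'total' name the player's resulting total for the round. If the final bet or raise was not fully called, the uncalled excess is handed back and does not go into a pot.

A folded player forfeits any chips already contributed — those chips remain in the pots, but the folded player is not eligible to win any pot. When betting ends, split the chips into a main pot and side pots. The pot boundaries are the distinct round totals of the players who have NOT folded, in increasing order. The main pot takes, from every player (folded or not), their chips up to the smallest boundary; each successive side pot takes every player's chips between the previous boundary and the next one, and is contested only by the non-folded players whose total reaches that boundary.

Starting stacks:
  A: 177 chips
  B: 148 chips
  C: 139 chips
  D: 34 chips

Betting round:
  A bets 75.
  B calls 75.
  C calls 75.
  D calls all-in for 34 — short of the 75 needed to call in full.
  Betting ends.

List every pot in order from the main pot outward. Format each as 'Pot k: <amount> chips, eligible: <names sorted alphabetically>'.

Pot 1: 136 chips, eligible: A, B, C, D
Pot 2: 123 chips, eligible: A, B, C

Derivation:
Contributions: A=75, B=75, C=75, D=34
Pot levels (distinct totals of non-folded players): 34, 75
Layer 1-34: 34 each from A, B, C, D = 34*4 = 136 chips; eligible A, B, C, D
Layer 35-75: 41 each from A, B, C = 41*3 = 123 chips; eligible A, B, C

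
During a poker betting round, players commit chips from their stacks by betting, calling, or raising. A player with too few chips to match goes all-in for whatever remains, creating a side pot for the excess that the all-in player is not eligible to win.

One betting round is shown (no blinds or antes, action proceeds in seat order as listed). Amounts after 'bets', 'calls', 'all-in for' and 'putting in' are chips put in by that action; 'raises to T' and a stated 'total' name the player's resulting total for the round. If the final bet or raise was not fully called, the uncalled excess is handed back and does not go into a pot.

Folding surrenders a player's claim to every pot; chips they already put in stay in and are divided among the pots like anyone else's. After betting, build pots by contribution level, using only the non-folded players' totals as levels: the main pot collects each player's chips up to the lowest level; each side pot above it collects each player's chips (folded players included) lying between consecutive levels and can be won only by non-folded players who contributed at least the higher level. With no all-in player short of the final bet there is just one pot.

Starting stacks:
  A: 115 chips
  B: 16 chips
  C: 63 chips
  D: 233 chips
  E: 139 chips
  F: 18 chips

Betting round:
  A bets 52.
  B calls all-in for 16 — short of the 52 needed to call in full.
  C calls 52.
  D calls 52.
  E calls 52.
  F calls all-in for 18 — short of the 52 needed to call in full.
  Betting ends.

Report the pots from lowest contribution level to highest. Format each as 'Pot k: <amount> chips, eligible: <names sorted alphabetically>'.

Contributions: A=52, B=16, C=52, D=52, E=52, F=18
Pot levels (distinct totals of non-folded players): 16, 18, 52
Layer 1-16: 16 each from A, B, C, D, E, F = 16*6 = 96 chips; eligible A, B, C, D, E, F
Layer 17-18: 2 each from A, C, D, E, F = 2*5 = 10 chips; eligible A, C, D, E, F
Layer 19-52: 34 each from A, C, D, E = 34*4 = 136 chips; eligible A, C, D, E

Pot 1: 96 chips, eligible: A, B, C, D, E, F
Pot 2: 10 chips, eligible: A, C, D, E, F
Pot 3: 136 chips, eligible: A, C, D, E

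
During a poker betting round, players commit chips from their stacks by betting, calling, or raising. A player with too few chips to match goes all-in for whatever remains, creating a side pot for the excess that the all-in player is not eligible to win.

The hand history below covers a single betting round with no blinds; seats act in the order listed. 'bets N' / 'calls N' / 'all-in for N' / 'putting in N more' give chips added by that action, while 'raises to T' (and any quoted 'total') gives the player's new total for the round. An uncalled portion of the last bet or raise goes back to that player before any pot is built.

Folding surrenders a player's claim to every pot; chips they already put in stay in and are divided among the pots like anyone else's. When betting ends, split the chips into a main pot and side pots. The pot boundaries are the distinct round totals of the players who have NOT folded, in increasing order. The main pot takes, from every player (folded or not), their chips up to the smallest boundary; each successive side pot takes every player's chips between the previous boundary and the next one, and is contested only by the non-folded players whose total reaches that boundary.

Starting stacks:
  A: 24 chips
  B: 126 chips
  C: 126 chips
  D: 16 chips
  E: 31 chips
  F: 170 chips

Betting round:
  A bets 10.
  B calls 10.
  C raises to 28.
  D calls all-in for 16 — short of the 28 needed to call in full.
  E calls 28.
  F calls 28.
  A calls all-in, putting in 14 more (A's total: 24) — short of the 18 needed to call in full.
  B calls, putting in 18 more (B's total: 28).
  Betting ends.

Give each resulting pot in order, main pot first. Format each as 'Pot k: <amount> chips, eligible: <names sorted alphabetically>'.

Pot 1: 96 chips, eligible: A, B, C, D, E, F
Pot 2: 40 chips, eligible: A, B, C, E, F
Pot 3: 16 chips, eligible: B, C, E, F

Derivation:
Contributions: A=24, B=28, C=28, D=16, E=28, F=28
Pot levels (distinct totals of non-folded players): 16, 24, 28
Layer 1-16: 16 each from A, B, C, D, E, F = 16*6 = 96 chips; eligible A, B, C, D, E, F
Layer 17-24: 8 each from A, B, C, E, F = 8*5 = 40 chips; eligible A, B, C, E, F
Layer 25-28: 4 each from B, C, E, F = 4*4 = 16 chips; eligible B, C, E, F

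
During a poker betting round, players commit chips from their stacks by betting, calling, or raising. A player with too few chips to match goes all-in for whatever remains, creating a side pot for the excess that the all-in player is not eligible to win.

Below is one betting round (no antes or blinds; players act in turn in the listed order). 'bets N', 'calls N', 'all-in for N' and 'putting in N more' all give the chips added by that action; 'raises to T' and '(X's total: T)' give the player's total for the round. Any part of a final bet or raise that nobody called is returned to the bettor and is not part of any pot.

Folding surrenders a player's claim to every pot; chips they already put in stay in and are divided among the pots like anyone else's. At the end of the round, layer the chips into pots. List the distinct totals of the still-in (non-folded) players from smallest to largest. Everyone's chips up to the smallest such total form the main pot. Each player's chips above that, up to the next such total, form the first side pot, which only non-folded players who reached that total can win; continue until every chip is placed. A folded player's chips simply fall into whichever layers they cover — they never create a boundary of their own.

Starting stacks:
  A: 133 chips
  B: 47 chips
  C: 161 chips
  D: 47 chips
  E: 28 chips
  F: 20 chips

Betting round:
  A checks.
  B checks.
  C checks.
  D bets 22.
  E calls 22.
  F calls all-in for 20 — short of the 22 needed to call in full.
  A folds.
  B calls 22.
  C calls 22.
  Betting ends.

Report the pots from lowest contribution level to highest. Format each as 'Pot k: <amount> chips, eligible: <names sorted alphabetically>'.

Contributions: B=22, C=22, D=22, E=22, F=20
Folded: A
Pot levels (distinct totals of non-folded players): 20, 22
Layer 1-20: 20 each from B, C, D, E, F = 20*5 = 100 chips; eligible B, C, D, E, F
Layer 21-22: 2 each from B, C, D, E = 2*4 = 8 chips; eligible B, C, D, E

Pot 1: 100 chips, eligible: B, C, D, E, F
Pot 2: 8 chips, eligible: B, C, D, E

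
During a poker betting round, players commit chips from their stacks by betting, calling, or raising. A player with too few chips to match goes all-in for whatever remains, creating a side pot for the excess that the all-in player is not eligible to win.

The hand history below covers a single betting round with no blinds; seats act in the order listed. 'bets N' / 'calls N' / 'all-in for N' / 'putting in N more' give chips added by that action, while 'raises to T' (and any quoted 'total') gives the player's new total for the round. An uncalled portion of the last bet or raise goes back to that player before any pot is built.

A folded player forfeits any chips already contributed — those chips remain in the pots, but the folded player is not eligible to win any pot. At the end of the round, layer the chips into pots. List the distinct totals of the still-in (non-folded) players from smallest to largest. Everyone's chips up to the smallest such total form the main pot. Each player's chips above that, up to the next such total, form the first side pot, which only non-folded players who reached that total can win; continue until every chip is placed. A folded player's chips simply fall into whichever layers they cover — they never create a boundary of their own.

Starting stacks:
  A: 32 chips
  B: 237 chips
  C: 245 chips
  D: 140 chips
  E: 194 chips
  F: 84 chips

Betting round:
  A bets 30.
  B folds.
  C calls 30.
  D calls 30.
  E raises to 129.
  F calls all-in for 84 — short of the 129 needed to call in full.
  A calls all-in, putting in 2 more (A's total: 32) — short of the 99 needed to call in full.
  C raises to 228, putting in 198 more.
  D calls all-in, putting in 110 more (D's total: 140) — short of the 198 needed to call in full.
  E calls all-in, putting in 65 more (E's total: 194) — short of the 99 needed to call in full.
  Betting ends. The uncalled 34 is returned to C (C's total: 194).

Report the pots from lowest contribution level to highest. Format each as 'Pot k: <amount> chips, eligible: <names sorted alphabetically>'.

Pot 1: 160 chips, eligible: A, C, D, E, F
Pot 2: 208 chips, eligible: C, D, E, F
Pot 3: 168 chips, eligible: C, D, E
Pot 4: 108 chips, eligible: C, E

Derivation:
Contributions (after 34 returned to C): A=32, C=194, D=140, E=194, F=84
Folded: B
Pot levels (distinct totals of non-folded players): 32, 84, 140, 194
Layer 1-32: 32 each from A, C, D, E, F = 32*5 = 160 chips; eligible A, C, D, E, F
Layer 33-84: 52 each from C, D, E, F = 52*4 = 208 chips; eligible C, D, E, F
Layer 85-140: 56 each from C, D, E = 56*3 = 168 chips; eligible C, D, E
Layer 141-194: 54 each from C, E = 54*2 = 108 chips; eligible C, E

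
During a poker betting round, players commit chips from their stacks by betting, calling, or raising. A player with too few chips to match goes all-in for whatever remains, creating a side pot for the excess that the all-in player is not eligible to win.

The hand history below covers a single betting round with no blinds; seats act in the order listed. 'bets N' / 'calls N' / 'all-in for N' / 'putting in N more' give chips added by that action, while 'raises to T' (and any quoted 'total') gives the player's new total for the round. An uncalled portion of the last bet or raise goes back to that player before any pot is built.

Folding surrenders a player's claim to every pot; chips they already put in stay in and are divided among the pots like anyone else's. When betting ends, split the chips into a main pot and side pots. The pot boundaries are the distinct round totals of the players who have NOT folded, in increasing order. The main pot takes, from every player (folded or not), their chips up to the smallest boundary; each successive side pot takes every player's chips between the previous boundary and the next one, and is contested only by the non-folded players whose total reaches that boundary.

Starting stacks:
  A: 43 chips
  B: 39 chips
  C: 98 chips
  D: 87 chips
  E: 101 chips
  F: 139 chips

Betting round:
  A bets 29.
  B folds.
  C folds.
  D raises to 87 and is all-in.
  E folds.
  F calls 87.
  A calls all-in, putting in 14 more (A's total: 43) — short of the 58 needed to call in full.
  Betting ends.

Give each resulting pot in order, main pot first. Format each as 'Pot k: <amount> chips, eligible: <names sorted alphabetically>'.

Pot 1: 129 chips, eligible: A, D, F
Pot 2: 88 chips, eligible: D, F

Derivation:
Contributions: A=43, D=87, F=87
Folded: B, C, E
Pot levels (distinct totals of non-folded players): 43, 87
Layer 1-43: 43 each from A, D, F = 43*3 = 129 chips; eligible A, D, F
Layer 44-87: 44 each from D, F = 44*2 = 88 chips; eligible D, F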